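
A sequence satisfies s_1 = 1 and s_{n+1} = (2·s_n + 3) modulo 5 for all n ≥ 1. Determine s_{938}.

Listing terms: s_1 = 1,  s_2 = 0,  s_3 = 3,  s_4 = 4,  s_5 = 1.
The sequence repeats with period 4.
So s_{938} = s_{1 + ((938-1) mod 4)} = s_2 = 0.

0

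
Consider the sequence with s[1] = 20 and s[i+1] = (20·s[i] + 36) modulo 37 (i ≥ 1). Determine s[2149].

34

Listing terms: s[1] = 20; s[2] = 29; s[3] = 24; s[4] = 35; s[5] = 33; s[6] = 30; s[7] = 7; s[8] = 28; s[9] = 4; s[10] = 5; s[11] = 25; s[12] = 18; s[13] = 26; s[14] = 1; s[15] = 19; s[16] = 9; s[17] = 31; s[18] = 27; s[19] = 21; s[20] = 12; s[21] = 17; s[22] = 6; s[23] = 8; s[24] = 11; s[25] = 34; s[26] = 13; s[27] = 0; s[28] = 36; s[29] = 16; s[30] = 23; s[31] = 15; s[32] = 3; s[33] = 22; s[34] = 32; s[35] = 10; s[36] = 14; s[37] = 20.
The sequence repeats with period 36.
So s[2149] = s[1 + ((2149-1) mod 36)] = s[25] = 34.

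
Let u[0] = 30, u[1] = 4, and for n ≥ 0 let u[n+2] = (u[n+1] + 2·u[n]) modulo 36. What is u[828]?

12

We have u[0] = 30,  u[1] = 4,  u[2] = 28,  u[3] = 0,  u[4] = 20,  u[5] = 20,  u[6] = 24,  u[7] = 28,  u[8] = 4,  u[9] = 24,  u[10] = 32,  u[11] = 8,  u[12] = 0,  u[13] = 16,  u[14] = 16,  u[15] = 12,  u[16] = 8,  u[17] = 32,  u[18] = 12,  u[19] = 4,  u[20] = 28.
Since (u[19], u[20]) = (u[1], u[2]) = (4, 28) (two consecutive terms determine the rest), the sequence is eventually periodic: after a pre-period of length 1 it cycles with period 18.
For n ≥ 1, u[n] depends only on (n - 1) mod 18. (828 - 1) mod 18 = 17, so u[828] = u[18] = 12.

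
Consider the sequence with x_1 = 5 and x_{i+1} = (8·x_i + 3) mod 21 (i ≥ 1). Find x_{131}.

17

Computing terms: x_1 = 5; x_2 = 1; x_3 = 11; x_4 = 7; x_5 = 17; x_6 = 13; x_7 = 2; x_8 = 19; x_9 = 8; x_{10} = 4; x_{11} = 14; x_{12} = 10; x_{13} = 20; x_{14} = 16; x_{15} = 5.
The sequence repeats with period 14.
(131 - 1) mod 14 = 4, so x_{131} = x_5 = 17.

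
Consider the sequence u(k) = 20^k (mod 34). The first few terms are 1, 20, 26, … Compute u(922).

Listing terms: u(0) = 1, u(1) = 20, u(2) = 26, u(3) = 10, u(4) = 30, u(5) = 22, u(6) = 32, u(7) = 28, u(8) = 16, u(9) = 14, u(10) = 8, u(11) = 24, u(12) = 4, u(13) = 12, u(14) = 2, u(15) = 6, u(16) = 18, u(17) = 20.
Since u(17) = u(1) = 20, the sequence is eventually periodic: after a pre-period of length 1 it cycles with period 16.
For k ≥ 1, u(k) depends only on (k - 1) mod 16. (922 - 1) mod 16 = 9, so u(922) = u(10) = 8.

8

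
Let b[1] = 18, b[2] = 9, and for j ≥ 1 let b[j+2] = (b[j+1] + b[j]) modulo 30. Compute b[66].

b[1] = 18, b[2] = 9, b[3] = 27, b[4] = 6, b[5] = 3, b[6] = 9, b[7] = 12, b[8] = 21, b[9] = 3, b[10] = 24, b[11] = 27, b[12] = 21, b[13] = 18, b[14] = 9.
Since (b[13], b[14]) = (b[1], b[2]) = (18, 9) (two consecutive terms determine the rest), the sequence is periodic with period 12.
(66 - 1) mod 12 = 5, so b[66] = b[6] = 9.

9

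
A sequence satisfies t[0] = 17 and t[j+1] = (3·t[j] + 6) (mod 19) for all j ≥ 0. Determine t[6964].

t[0] = 17,  t[1] = 0,  t[2] = 6,  t[3] = 5,  t[4] = 2,  t[5] = 12,  t[6] = 4,  t[7] = 18,  t[8] = 3,  t[9] = 15,  t[10] = 13,  t[11] = 7,  t[12] = 8,  t[13] = 11,  t[14] = 1,  t[15] = 9,  t[16] = 14,  t[17] = 10,  t[18] = 17.
Since t[18] = t[0] = 17, the sequence is periodic with period 18.
(6964 - 0) mod 18 = 16, so t[6964] = t[16] = 14.

14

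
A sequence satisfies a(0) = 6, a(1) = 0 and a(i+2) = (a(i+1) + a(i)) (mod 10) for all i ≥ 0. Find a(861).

Computing terms: a(0) = 6, a(1) = 0, a(2) = 6, a(3) = 6, a(4) = 2, a(5) = 8, a(6) = 0, a(7) = 8, a(8) = 8, a(9) = 6, a(10) = 4, a(11) = 0, a(12) = 4, a(13) = 4, a(14) = 8, a(15) = 2, a(16) = 0, a(17) = 2, a(18) = 2, a(19) = 4, a(20) = 6, a(21) = 0.
The sequence repeats with period 20.
(861 - 0) mod 20 = 1, so a(861) = a(1) = 0.

0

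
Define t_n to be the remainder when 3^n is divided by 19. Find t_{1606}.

5

t_0 = 1; t_1 = 3; t_2 = 9; t_3 = 8; t_4 = 5; t_5 = 15; t_6 = 7; t_7 = 2; t_8 = 6; t_9 = 18; t_{10} = 16; t_{11} = 10; t_{12} = 11; t_{13} = 14; t_{14} = 4; t_{15} = 12; t_{16} = 17; t_{17} = 13; t_{18} = 1.
The sequence repeats with period 18.
So t_{1606} = t_{0 + ((1606-0) mod 18)} = t_4 = 5.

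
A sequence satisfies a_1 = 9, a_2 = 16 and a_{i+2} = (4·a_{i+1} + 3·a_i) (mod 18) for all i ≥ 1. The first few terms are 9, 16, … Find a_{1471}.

We have a_1 = 9, a_2 = 16, a_3 = 1, a_4 = 16, a_5 = 13, a_6 = 10, a_7 = 7, a_8 = 4, a_9 = 1, a_{10} = 16.
Since (a_9, a_{10}) = (a_3, a_4) = (1, 16) (two consecutive terms determine the rest), the sequence is eventually periodic: after a pre-period of length 2 it cycles with period 6.
For i ≥ 3, a_i depends only on (i - 3) mod 6. (1471 - 3) mod 6 = 4, so a_{1471} = a_7 = 7.

7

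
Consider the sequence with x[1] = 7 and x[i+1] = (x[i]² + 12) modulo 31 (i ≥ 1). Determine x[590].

17

Listing terms: x[1] = 7; x[2] = 30; x[3] = 13; x[4] = 26; x[5] = 6; x[6] = 17; x[7] = 22; x[8] = 0; x[9] = 12; x[10] = 1; x[11] = 13.
Since x[11] = x[3] = 13, the sequence is eventually periodic: after a pre-period of length 2 it cycles with period 8.
For i ≥ 3, x[i] depends only on (i - 3) mod 8. (590 - 3) mod 8 = 3, so x[590] = x[6] = 17.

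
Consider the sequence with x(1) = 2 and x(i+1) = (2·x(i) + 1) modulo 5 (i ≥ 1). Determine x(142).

0

We have x(1) = 2,  x(2) = 0,  x(3) = 1,  x(4) = 3,  x(5) = 2.
Since x(5) = x(1) = 2, the sequence is periodic with period 4.
So x(142) = x(1 + ((142-1) mod 4)) = x(2) = 0.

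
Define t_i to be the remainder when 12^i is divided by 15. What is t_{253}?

12

t_0 = 1, t_1 = 12, t_2 = 9, t_3 = 3, t_4 = 6, t_5 = 12.
Since t_5 = t_1 = 12, the sequence is eventually periodic: after a pre-period of length 1 it cycles with period 4.
For i ≥ 1, t_i depends only on (i - 1) mod 4. (253 - 1) mod 4 = 0, so t_{253} = t_1 = 12.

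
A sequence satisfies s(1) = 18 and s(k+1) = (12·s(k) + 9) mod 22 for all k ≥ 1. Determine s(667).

17

Listing terms: s(1) = 18; s(2) = 5; s(3) = 3; s(4) = 1; s(5) = 21; s(6) = 19; s(7) = 17; s(8) = 15; s(9) = 13; s(10) = 11; s(11) = 9; s(12) = 7; s(13) = 5.
Since s(13) = s(2) = 5, the sequence is eventually periodic: after a pre-period of length 1 it cycles with period 11.
For k ≥ 2, s(k) depends only on (k - 2) mod 11. (667 - 2) mod 11 = 5, so s(667) = s(7) = 17.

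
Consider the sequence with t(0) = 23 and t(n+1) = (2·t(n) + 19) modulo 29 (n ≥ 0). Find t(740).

Listing terms: t(0) = 23; t(1) = 7; t(2) = 4; t(3) = 27; t(4) = 15; t(5) = 20; t(6) = 1; t(7) = 21; t(8) = 3; t(9) = 25; t(10) = 11; t(11) = 12; t(12) = 14; t(13) = 18; t(14) = 26; t(15) = 13; t(16) = 16; t(17) = 22; t(18) = 5; t(19) = 0; t(20) = 19; t(21) = 28; t(22) = 17; t(23) = 24; t(24) = 9; t(25) = 8; t(26) = 6; t(27) = 2; t(28) = 23.
The sequence repeats with period 28.
So t(740) = t(0 + ((740-0) mod 28)) = t(12) = 14.

14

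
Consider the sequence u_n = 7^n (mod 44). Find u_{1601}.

u_1 = 7, u_2 = 5, u_3 = 35, u_4 = 25, u_5 = 43, u_6 = 37, u_7 = 39, u_8 = 9, u_9 = 19, u_{10} = 1, u_{11} = 7.
Since u_{11} = u_1 = 7, the sequence is periodic with period 10.
So u_{1601} = u_{1 + ((1601-1) mod 10)} = u_1 = 7.

7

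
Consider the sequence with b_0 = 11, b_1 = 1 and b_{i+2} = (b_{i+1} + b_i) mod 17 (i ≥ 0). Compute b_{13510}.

4

b_0 = 11; b_1 = 1; b_2 = 12; b_3 = 13; b_4 = 8; b_5 = 4; b_6 = 12; b_7 = 16; b_8 = 11; b_9 = 10; b_{10} = 4; b_{11} = 14; b_{12} = 1; b_{13} = 15; b_{14} = 16; b_{15} = 14; b_{16} = 13; b_{17} = 10; b_{18} = 6; b_{19} = 16; b_{20} = 5; b_{21} = 4; b_{22} = 9; b_{23} = 13; b_{24} = 5; b_{25} = 1; b_{26} = 6; b_{27} = 7; b_{28} = 13; b_{29} = 3; b_{30} = 16; b_{31} = 2; b_{32} = 1; b_{33} = 3; b_{34} = 4; b_{35} = 7; b_{36} = 11; b_{37} = 1.
Since (b_{36}, b_{37}) = (b_0, b_1) = (11, 1) (two consecutive terms determine the rest), the sequence is periodic with period 36.
So b_{13510} = b_{0 + ((13510-0) mod 36)} = b_{10} = 4.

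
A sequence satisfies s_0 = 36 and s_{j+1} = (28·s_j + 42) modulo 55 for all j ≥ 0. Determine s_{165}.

We have s_0 = 36; s_1 = 5; s_2 = 17; s_3 = 23; s_4 = 26; s_5 = 0; s_6 = 42; s_7 = 8; s_8 = 46; s_9 = 10; s_{10} = 47; s_{11} = 38; s_{12} = 6; s_{13} = 45; s_{14} = 37; s_{15} = 33; s_{16} = 31; s_{17} = 30; s_{18} = 2; s_{19} = 43; s_{20} = 36.
The sequence repeats with period 20.
(165 - 0) mod 20 = 5, so s_{165} = s_5 = 0.

0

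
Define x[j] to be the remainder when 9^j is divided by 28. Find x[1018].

Listing terms: x[1] = 9, x[2] = 25, x[3] = 1, x[4] = 9.
The sequence repeats with period 3.
(1018 - 1) mod 3 = 0, so x[1018] = x[1] = 9.

9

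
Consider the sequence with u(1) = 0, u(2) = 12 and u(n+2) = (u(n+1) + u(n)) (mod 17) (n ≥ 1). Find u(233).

12

u(1) = 0, u(2) = 12, u(3) = 12, u(4) = 7, u(5) = 2, u(6) = 9, u(7) = 11, u(8) = 3, u(9) = 14, u(10) = 0, u(11) = 14, u(12) = 14, u(13) = 11, u(14) = 8, u(15) = 2, u(16) = 10, u(17) = 12, u(18) = 5, u(19) = 0, u(20) = 5, u(21) = 5, u(22) = 10, u(23) = 15, u(24) = 8, u(25) = 6, u(26) = 14, u(27) = 3, u(28) = 0, u(29) = 3, u(30) = 3, u(31) = 6, u(32) = 9, u(33) = 15, u(34) = 7, u(35) = 5, u(36) = 12, u(37) = 0, u(38) = 12.
Since (u(37), u(38)) = (u(1), u(2)) = (0, 12) (two consecutive terms determine the rest), the sequence is periodic with period 36.
(233 - 1) mod 36 = 16, so u(233) = u(17) = 12.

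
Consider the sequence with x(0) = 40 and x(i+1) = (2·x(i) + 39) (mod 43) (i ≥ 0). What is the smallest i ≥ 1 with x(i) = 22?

Computing terms: x(0) = 40, x(1) = 33, x(2) = 19, x(3) = 34, x(4) = 21, x(5) = 38, x(6) = 29, x(7) = 11, x(8) = 18, x(9) = 32, x(10) = 17, x(11) = 30, x(12) = 13, x(13) = 22, x(14) = 40.
Since x(14) = x(0) = 40, the sequence is periodic with period 14.
The value 22 first appears (with i ≥ 1) at x(13).

13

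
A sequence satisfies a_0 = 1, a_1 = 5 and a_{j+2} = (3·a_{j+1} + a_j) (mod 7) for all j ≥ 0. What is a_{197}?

We have a_0 = 1; a_1 = 5; a_2 = 2; a_3 = 4; a_4 = 0; a_5 = 4; a_6 = 5; a_7 = 5; a_8 = 6; a_9 = 2; a_{10} = 5; a_{11} = 3; a_{12} = 0; a_{13} = 3; a_{14} = 2; a_{15} = 2; a_{16} = 1; a_{17} = 5.
Since (a_{16}, a_{17}) = (a_0, a_1) = (1, 5) (two consecutive terms determine the rest), the sequence is periodic with period 16.
(197 - 0) mod 16 = 5, so a_{197} = a_5 = 4.

4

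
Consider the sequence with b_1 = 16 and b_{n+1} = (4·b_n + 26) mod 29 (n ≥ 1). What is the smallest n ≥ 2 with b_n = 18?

Computing terms: b_1 = 16,  b_2 = 3,  b_3 = 9,  b_4 = 4,  b_5 = 13,  b_6 = 20,  b_7 = 19,  b_8 = 15,  b_9 = 28,  b_{10} = 22,  b_{11} = 27,  b_{12} = 18,  b_{13} = 11,  b_{14} = 12,  b_{15} = 16.
The sequence repeats with period 14.
The value 18 first appears (with n ≥ 2) at b_{12}.

12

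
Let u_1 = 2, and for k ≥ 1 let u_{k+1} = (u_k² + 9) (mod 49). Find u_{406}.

4

Listing terms: u_1 = 2, u_2 = 13, u_3 = 31, u_4 = 39, u_5 = 11, u_6 = 32, u_7 = 4, u_8 = 25, u_9 = 46, u_{10} = 18, u_{11} = 39.
Since u_{11} = u_4 = 39, the sequence is eventually periodic: after a pre-period of length 3 it cycles with period 7.
For k ≥ 4, u_k depends only on (k - 4) mod 7. (406 - 4) mod 7 = 3, so u_{406} = u_7 = 4.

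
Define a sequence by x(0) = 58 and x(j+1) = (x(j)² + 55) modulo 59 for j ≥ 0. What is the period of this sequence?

We have x(0) = 58, x(1) = 56, x(2) = 5, x(3) = 21, x(4) = 24, x(5) = 41, x(6) = 25, x(7) = 31, x(8) = 13, x(9) = 47, x(10) = 22, x(11) = 8, x(12) = 1, x(13) = 56.
Since x(13) = x(1) = 56, the sequence is eventually periodic: after a pre-period of length 1 it cycles with period 12.

12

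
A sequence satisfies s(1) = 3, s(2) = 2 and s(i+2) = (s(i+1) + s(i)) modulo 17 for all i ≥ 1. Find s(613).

3

Listing terms: s(1) = 3,  s(2) = 2,  s(3) = 5,  s(4) = 7,  s(5) = 12,  s(6) = 2,  s(7) = 14,  s(8) = 16,  s(9) = 13,  s(10) = 12,  s(11) = 8,  s(12) = 3,  s(13) = 11,  s(14) = 14,  s(15) = 8,  s(16) = 5,  s(17) = 13,  s(18) = 1,  s(19) = 14,  s(20) = 15,  s(21) = 12,  s(22) = 10,  s(23) = 5,  s(24) = 15,  s(25) = 3,  s(26) = 1,  s(27) = 4,  s(28) = 5,  s(29) = 9,  s(30) = 14,  s(31) = 6,  s(32) = 3,  s(33) = 9,  s(34) = 12,  s(35) = 4,  s(36) = 16,  s(37) = 3,  s(38) = 2.
Since (s(37), s(38)) = (s(1), s(2)) = (3, 2) (two consecutive terms determine the rest), the sequence is periodic with period 36.
(613 - 1) mod 36 = 0, so s(613) = s(1) = 3.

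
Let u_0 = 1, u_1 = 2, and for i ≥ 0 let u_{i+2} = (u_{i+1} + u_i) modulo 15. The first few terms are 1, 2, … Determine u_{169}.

Listing terms: u_0 = 1, u_1 = 2, u_2 = 3, u_3 = 5, u_4 = 8, u_5 = 13, u_6 = 6, u_7 = 4, u_8 = 10, u_9 = 14, u_{10} = 9, u_{11} = 8, u_{12} = 2, u_{13} = 10, u_{14} = 12, u_{15} = 7, u_{16} = 4, u_{17} = 11, u_{18} = 0, u_{19} = 11, u_{20} = 11, u_{21} = 7, u_{22} = 3, u_{23} = 10, u_{24} = 13, u_{25} = 8, u_{26} = 6, u_{27} = 14, u_{28} = 5, u_{29} = 4, u_{30} = 9, u_{31} = 13, u_{32} = 7, u_{33} = 5, u_{34} = 12, u_{35} = 2, u_{36} = 14, u_{37} = 1, u_{38} = 0, u_{39} = 1, u_{40} = 1, u_{41} = 2.
The sequence repeats with period 40.
So u_{169} = u_{0 + ((169-0) mod 40)} = u_9 = 14.

14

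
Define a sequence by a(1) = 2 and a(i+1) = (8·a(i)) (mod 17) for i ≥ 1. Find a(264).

13

We have a(1) = 2,  a(2) = 16,  a(3) = 9,  a(4) = 4,  a(5) = 15,  a(6) = 1,  a(7) = 8,  a(8) = 13,  a(9) = 2.
Since a(9) = a(1) = 2, the sequence is periodic with period 8.
(264 - 1) mod 8 = 7, so a(264) = a(8) = 13.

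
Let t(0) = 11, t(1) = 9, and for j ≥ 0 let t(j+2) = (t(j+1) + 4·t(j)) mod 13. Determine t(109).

9

Computing terms: t(0) = 11, t(1) = 9, t(2) = 1, t(3) = 11, t(4) = 2, t(5) = 7, t(6) = 2, t(7) = 4, t(8) = 12, t(9) = 2, t(10) = 11, t(11) = 6, t(12) = 11, t(13) = 9.
The sequence repeats with period 12.
(109 - 0) mod 12 = 1, so t(109) = t(1) = 9.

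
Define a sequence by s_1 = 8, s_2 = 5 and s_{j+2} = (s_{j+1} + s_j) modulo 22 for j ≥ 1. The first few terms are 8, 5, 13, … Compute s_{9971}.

19

Computing terms: s_1 = 8; s_2 = 5; s_3 = 13; s_4 = 18; s_5 = 9; s_6 = 5; s_7 = 14; s_8 = 19; s_9 = 11; s_{10} = 8; s_{11} = 19; s_{12} = 5; s_{13} = 2; s_{14} = 7; s_{15} = 9; s_{16} = 16; s_{17} = 3; s_{18} = 19; s_{19} = 0; s_{20} = 19; s_{21} = 19; s_{22} = 16; s_{23} = 13; s_{24} = 7; s_{25} = 20; s_{26} = 5; s_{27} = 3; s_{28} = 8; s_{29} = 11; s_{30} = 19; s_{31} = 8; s_{32} = 5.
The sequence repeats with period 30.
(9971 - 1) mod 30 = 10, so s_{9971} = s_{11} = 19.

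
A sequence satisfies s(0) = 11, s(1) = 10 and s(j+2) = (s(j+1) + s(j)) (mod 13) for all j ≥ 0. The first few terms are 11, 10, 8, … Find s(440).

8

s(0) = 11,  s(1) = 10,  s(2) = 8,  s(3) = 5,  s(4) = 0,  s(5) = 5,  s(6) = 5,  s(7) = 10,  s(8) = 2,  s(9) = 12,  s(10) = 1,  s(11) = 0,  s(12) = 1,  s(13) = 1,  s(14) = 2,  s(15) = 3,  s(16) = 5,  s(17) = 8,  s(18) = 0,  s(19) = 8,  s(20) = 8,  s(21) = 3,  s(22) = 11,  s(23) = 1,  s(24) = 12,  s(25) = 0,  s(26) = 12,  s(27) = 12,  s(28) = 11,  s(29) = 10.
Since (s(28), s(29)) = (s(0), s(1)) = (11, 10) (two consecutive terms determine the rest), the sequence is periodic with period 28.
(440 - 0) mod 28 = 20, so s(440) = s(20) = 8.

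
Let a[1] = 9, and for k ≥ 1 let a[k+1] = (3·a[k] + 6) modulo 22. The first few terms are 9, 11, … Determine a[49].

13

We have a[1] = 9,  a[2] = 11,  a[3] = 17,  a[4] = 13,  a[5] = 1,  a[6] = 9.
The sequence repeats with period 5.
So a[49] = a[1 + ((49-1) mod 5)] = a[4] = 13.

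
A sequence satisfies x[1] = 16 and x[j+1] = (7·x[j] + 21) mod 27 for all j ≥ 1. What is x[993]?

Computing terms: x[1] = 16; x[2] = 25; x[3] = 7; x[4] = 16.
Since x[4] = x[1] = 16, the sequence is periodic with period 3.
(993 - 1) mod 3 = 2, so x[993] = x[3] = 7.

7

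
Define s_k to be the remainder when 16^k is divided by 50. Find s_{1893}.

Computing terms: s_0 = 1; s_1 = 16; s_2 = 6; s_3 = 46; s_4 = 36; s_5 = 26; s_6 = 16.
Since s_6 = s_1 = 16, the sequence is eventually periodic: after a pre-period of length 1 it cycles with period 5.
For k ≥ 1, s_k depends only on (k - 1) mod 5. (1893 - 1) mod 5 = 2, so s_{1893} = s_3 = 46.

46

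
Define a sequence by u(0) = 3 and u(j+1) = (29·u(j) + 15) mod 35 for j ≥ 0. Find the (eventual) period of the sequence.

14

Listing terms: u(0) = 3,  u(1) = 32,  u(2) = 33,  u(3) = 27,  u(4) = 28,  u(5) = 22,  u(6) = 23,  u(7) = 17,  u(8) = 18,  u(9) = 12,  u(10) = 13,  u(11) = 7,  u(12) = 8,  u(13) = 2,  u(14) = 3.
Since u(14) = u(0) = 3, the sequence is periodic with period 14.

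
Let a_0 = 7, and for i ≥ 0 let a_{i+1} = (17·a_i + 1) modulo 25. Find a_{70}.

21

We have a_0 = 7; a_1 = 20; a_2 = 16; a_3 = 23; a_4 = 17; a_5 = 15; a_6 = 6; a_7 = 3; a_8 = 2; a_9 = 10; a_{10} = 21; a_{11} = 8; a_{12} = 12; a_{13} = 5; a_{14} = 11; a_{15} = 13; a_{16} = 22; a_{17} = 0; a_{18} = 1; a_{19} = 18; a_{20} = 7.
The sequence repeats with period 20.
So a_{70} = a_{0 + ((70-0) mod 20)} = a_{10} = 21.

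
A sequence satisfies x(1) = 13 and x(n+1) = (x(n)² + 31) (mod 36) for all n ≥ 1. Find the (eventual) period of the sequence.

6

Computing terms: x(1) = 13; x(2) = 20; x(3) = 35; x(4) = 32; x(5) = 11; x(6) = 8; x(7) = 23; x(8) = 20.
Since x(8) = x(2) = 20, the sequence is eventually periodic: after a pre-period of length 1 it cycles with period 6.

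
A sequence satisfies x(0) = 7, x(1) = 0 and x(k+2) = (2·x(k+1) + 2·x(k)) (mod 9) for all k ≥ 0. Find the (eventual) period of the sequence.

Listing terms: x(0) = 7,  x(1) = 0,  x(2) = 5,  x(3) = 1,  x(4) = 3,  x(5) = 8,  x(6) = 4,  x(7) = 6,  x(8) = 2,  x(9) = 7,  x(10) = 0.
The sequence repeats with period 9.

9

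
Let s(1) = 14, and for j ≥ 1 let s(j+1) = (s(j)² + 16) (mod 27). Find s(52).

14

Computing terms: s(1) = 14, s(2) = 23, s(3) = 5, s(4) = 14.
Since s(4) = s(1) = 14, the sequence is periodic with period 3.
(52 - 1) mod 3 = 0, so s(52) = s(1) = 14.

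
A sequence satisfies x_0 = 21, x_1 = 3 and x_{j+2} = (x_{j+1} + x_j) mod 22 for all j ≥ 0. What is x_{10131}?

We have x_0 = 21; x_1 = 3; x_2 = 2; x_3 = 5; x_4 = 7; x_5 = 12; x_6 = 19; x_7 = 9; x_8 = 6; x_9 = 15; x_{10} = 21; x_{11} = 14; x_{12} = 13; x_{13} = 5; x_{14} = 18; x_{15} = 1; x_{16} = 19; x_{17} = 20; x_{18} = 17; x_{19} = 15; x_{20} = 10; x_{21} = 3; x_{22} = 13; x_{23} = 16; x_{24} = 7; x_{25} = 1; x_{26} = 8; x_{27} = 9; x_{28} = 17; x_{29} = 4; x_{30} = 21; x_{31} = 3.
Since (x_{30}, x_{31}) = (x_0, x_1) = (21, 3) (two consecutive terms determine the rest), the sequence is periodic with period 30.
(10131 - 0) mod 30 = 21, so x_{10131} = x_{21} = 3.

3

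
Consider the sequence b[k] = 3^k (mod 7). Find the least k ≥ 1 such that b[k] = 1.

We have b[0] = 1; b[1] = 3; b[2] = 2; b[3] = 6; b[4] = 4; b[5] = 5; b[6] = 1.
The sequence repeats with period 6.
The value 1 next appears (with k ≥ 1) at b[6].

6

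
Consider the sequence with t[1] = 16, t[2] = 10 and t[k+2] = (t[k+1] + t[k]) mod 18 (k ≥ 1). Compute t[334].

8

t[1] = 16,  t[2] = 10,  t[3] = 8,  t[4] = 0,  t[5] = 8,  t[6] = 8,  t[7] = 16,  t[8] = 6,  t[9] = 4,  t[10] = 10,  t[11] = 14,  t[12] = 6,  t[13] = 2,  t[14] = 8,  t[15] = 10,  t[16] = 0,  t[17] = 10,  t[18] = 10,  t[19] = 2,  t[20] = 12,  t[21] = 14,  t[22] = 8,  t[23] = 4,  t[24] = 12,  t[25] = 16,  t[26] = 10.
Since (t[25], t[26]) = (t[1], t[2]) = (16, 10) (two consecutive terms determine the rest), the sequence is periodic with period 24.
(334 - 1) mod 24 = 21, so t[334] = t[22] = 8.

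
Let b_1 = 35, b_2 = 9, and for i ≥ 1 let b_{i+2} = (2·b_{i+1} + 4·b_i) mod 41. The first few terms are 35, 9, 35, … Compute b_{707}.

26

Computing terms: b_1 = 35, b_2 = 9, b_3 = 35, b_4 = 24, b_5 = 24, b_6 = 21, b_7 = 15, b_8 = 32, b_9 = 1, b_{10} = 7, b_{11} = 18, b_{12} = 23, b_{13} = 36, b_{14} = 0, b_{15} = 21, b_{16} = 1, b_{17} = 4, b_{18} = 12, b_{19} = 40, b_{20} = 5, b_{21} = 6, b_{22} = 32, b_{23} = 6, b_{24} = 17, b_{25} = 17, b_{26} = 20, b_{27} = 26, b_{28} = 9, b_{29} = 40, b_{30} = 34, b_{31} = 23, b_{32} = 18, b_{33} = 5, b_{34} = 0, b_{35} = 20, b_{36} = 40, b_{37} = 37, b_{38} = 29, b_{39} = 1, b_{40} = 36, b_{41} = 35, b_{42} = 9.
Since (b_{41}, b_{42}) = (b_1, b_2) = (35, 9) (two consecutive terms determine the rest), the sequence is periodic with period 40.
(707 - 1) mod 40 = 26, so b_{707} = b_{27} = 26.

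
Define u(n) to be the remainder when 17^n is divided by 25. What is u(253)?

We have u(0) = 1,  u(1) = 17,  u(2) = 14,  u(3) = 13,  u(4) = 21,  u(5) = 7,  u(6) = 19,  u(7) = 23,  u(8) = 16,  u(9) = 22,  u(10) = 24,  u(11) = 8,  u(12) = 11,  u(13) = 12,  u(14) = 4,  u(15) = 18,  u(16) = 6,  u(17) = 2,  u(18) = 9,  u(19) = 3,  u(20) = 1.
Since u(20) = u(0) = 1, the sequence is periodic with period 20.
(253 - 0) mod 20 = 13, so u(253) = u(13) = 12.

12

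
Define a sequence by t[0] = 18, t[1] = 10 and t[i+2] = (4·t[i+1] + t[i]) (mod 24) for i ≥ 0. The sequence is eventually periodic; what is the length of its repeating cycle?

Listing terms: t[0] = 18,  t[1] = 10,  t[2] = 10,  t[3] = 2,  t[4] = 18,  t[5] = 2,  t[6] = 2,  t[7] = 10,  t[8] = 18,  t[9] = 10.
The sequence repeats with period 8.

8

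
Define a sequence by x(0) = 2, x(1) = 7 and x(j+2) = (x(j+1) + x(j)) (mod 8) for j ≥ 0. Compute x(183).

0

We have x(0) = 2,  x(1) = 7,  x(2) = 1,  x(3) = 0,  x(4) = 1,  x(5) = 1,  x(6) = 2,  x(7) = 3,  x(8) = 5,  x(9) = 0,  x(10) = 5,  x(11) = 5,  x(12) = 2,  x(13) = 7.
The sequence repeats with period 12.
So x(183) = x(0 + ((183-0) mod 12)) = x(3) = 0.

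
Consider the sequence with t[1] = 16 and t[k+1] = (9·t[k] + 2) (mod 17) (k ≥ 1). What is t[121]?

16

We have t[1] = 16, t[2] = 10, t[3] = 7, t[4] = 14, t[5] = 9, t[6] = 15, t[7] = 1, t[8] = 11, t[9] = 16.
Since t[9] = t[1] = 16, the sequence is periodic with period 8.
So t[121] = t[1 + ((121-1) mod 8)] = t[1] = 16.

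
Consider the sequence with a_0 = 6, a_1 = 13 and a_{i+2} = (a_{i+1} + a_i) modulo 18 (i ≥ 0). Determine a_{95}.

a_0 = 6; a_1 = 13; a_2 = 1; a_3 = 14; a_4 = 15; a_5 = 11; a_6 = 8; a_7 = 1; a_8 = 9; a_9 = 10; a_{10} = 1; a_{11} = 11; a_{12} = 12; a_{13} = 5; a_{14} = 17; a_{15} = 4; a_{16} = 3; a_{17} = 7; a_{18} = 10; a_{19} = 17; a_{20} = 9; a_{21} = 8; a_{22} = 17; a_{23} = 7; a_{24} = 6; a_{25} = 13.
Since (a_{24}, a_{25}) = (a_0, a_1) = (6, 13) (two consecutive terms determine the rest), the sequence is periodic with period 24.
So a_{95} = a_{0 + ((95-0) mod 24)} = a_{23} = 7.

7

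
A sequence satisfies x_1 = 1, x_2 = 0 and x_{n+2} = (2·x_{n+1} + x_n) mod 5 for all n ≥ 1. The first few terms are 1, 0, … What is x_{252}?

3

We have x_1 = 1,  x_2 = 0,  x_3 = 1,  x_4 = 2,  x_5 = 0,  x_6 = 2,  x_7 = 4,  x_8 = 0,  x_9 = 4,  x_{10} = 3,  x_{11} = 0,  x_{12} = 3,  x_{13} = 1,  x_{14} = 0.
The sequence repeats with period 12.
So x_{252} = x_{1 + ((252-1) mod 12)} = x_{12} = 3.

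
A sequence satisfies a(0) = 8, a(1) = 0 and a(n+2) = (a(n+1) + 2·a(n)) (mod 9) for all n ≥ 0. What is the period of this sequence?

18

a(0) = 8; a(1) = 0; a(2) = 7; a(3) = 7; a(4) = 3; a(5) = 8; a(6) = 5; a(7) = 3; a(8) = 4; a(9) = 1; a(10) = 0; a(11) = 2; a(12) = 2; a(13) = 6; a(14) = 1; a(15) = 4; a(16) = 6; a(17) = 5; a(18) = 8; a(19) = 0.
The sequence repeats with period 18.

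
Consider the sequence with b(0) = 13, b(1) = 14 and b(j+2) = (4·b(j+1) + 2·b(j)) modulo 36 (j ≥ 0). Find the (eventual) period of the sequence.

Listing terms: b(0) = 13, b(1) = 14, b(2) = 10, b(3) = 32, b(4) = 4, b(5) = 8, b(6) = 4, b(7) = 32, b(8) = 28, b(9) = 32, b(10) = 4.
Since (b(9), b(10)) = (b(3), b(4)) = (32, 4) (two consecutive terms determine the rest), the sequence is eventually periodic: after a pre-period of length 3 it cycles with period 6.

6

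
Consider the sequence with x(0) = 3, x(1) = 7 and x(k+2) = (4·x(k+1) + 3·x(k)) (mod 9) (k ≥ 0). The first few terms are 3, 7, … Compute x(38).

1

We have x(0) = 3, x(1) = 7, x(2) = 1, x(3) = 7, x(4) = 4, x(5) = 1, x(6) = 7.
Since (x(5), x(6)) = (x(2), x(3)) = (1, 7) (two consecutive terms determine the rest), the sequence is eventually periodic: after a pre-period of length 2 it cycles with period 3.
For k ≥ 2, x(k) depends only on (k - 2) mod 3. (38 - 2) mod 3 = 0, so x(38) = x(2) = 1.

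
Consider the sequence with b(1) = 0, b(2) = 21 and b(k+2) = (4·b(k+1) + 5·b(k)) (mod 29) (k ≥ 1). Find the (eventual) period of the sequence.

Listing terms: b(1) = 0,  b(2) = 21,  b(3) = 26,  b(4) = 6,  b(5) = 9,  b(6) = 8,  b(7) = 19,  b(8) = 0,  b(9) = 8,  b(10) = 3,  b(11) = 23,  b(12) = 20,  b(13) = 21,  b(14) = 10,  b(15) = 0,  b(16) = 21.
Since (b(15), b(16)) = (b(1), b(2)) = (0, 21) (two consecutive terms determine the rest), the sequence is periodic with period 14.

14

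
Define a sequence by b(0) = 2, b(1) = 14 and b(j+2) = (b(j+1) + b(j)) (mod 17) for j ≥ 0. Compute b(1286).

We have b(0) = 2,  b(1) = 14,  b(2) = 16,  b(3) = 13,  b(4) = 12,  b(5) = 8,  b(6) = 3,  b(7) = 11,  b(8) = 14,  b(9) = 8,  b(10) = 5,  b(11) = 13,  b(12) = 1,  b(13) = 14,  b(14) = 15,  b(15) = 12,  b(16) = 10,  b(17) = 5,  b(18) = 15,  b(19) = 3,  b(20) = 1,  b(21) = 4,  b(22) = 5,  b(23) = 9,  b(24) = 14,  b(25) = 6,  b(26) = 3,  b(27) = 9,  b(28) = 12,  b(29) = 4,  b(30) = 16,  b(31) = 3,  b(32) = 2,  b(33) = 5,  b(34) = 7,  b(35) = 12,  b(36) = 2,  b(37) = 14.
Since (b(36), b(37)) = (b(0), b(1)) = (2, 14) (two consecutive terms determine the rest), the sequence is periodic with period 36.
(1286 - 0) mod 36 = 26, so b(1286) = b(26) = 3.

3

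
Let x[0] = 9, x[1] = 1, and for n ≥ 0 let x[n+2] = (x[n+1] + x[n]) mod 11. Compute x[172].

10

We have x[0] = 9, x[1] = 1, x[2] = 10, x[3] = 0, x[4] = 10, x[5] = 10, x[6] = 9, x[7] = 8, x[8] = 6, x[9] = 3, x[10] = 9, x[11] = 1.
The sequence repeats with period 10.
(172 - 0) mod 10 = 2, so x[172] = x[2] = 10.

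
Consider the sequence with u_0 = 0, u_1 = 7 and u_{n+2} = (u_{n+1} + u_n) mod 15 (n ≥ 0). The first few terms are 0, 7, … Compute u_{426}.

1

Listing terms: u_0 = 0, u_1 = 7, u_2 = 7, u_3 = 14, u_4 = 6, u_5 = 5, u_6 = 11, u_7 = 1, u_8 = 12, u_9 = 13, u_{10} = 10, u_{11} = 8, u_{12} = 3, u_{13} = 11, u_{14} = 14, u_{15} = 10, u_{16} = 9, u_{17} = 4, u_{18} = 13, u_{19} = 2, u_{20} = 0, u_{21} = 2, u_{22} = 2, u_{23} = 4, u_{24} = 6, u_{25} = 10, u_{26} = 1, u_{27} = 11, u_{28} = 12, u_{29} = 8, u_{30} = 5, u_{31} = 13, u_{32} = 3, u_{33} = 1, u_{34} = 4, u_{35} = 5, u_{36} = 9, u_{37} = 14, u_{38} = 8, u_{39} = 7, u_{40} = 0, u_{41} = 7.
Since (u_{40}, u_{41}) = (u_0, u_1) = (0, 7) (two consecutive terms determine the rest), the sequence is periodic with period 40.
(426 - 0) mod 40 = 26, so u_{426} = u_{26} = 1.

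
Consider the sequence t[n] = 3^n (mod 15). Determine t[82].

9

t[0] = 1,  t[1] = 3,  t[2] = 9,  t[3] = 12,  t[4] = 6,  t[5] = 3.
Since t[5] = t[1] = 3, the sequence is eventually periodic: after a pre-period of length 1 it cycles with period 4.
For n ≥ 1, t[n] depends only on (n - 1) mod 4. (82 - 1) mod 4 = 1, so t[82] = t[2] = 9.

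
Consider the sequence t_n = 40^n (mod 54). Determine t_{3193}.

4

We have t_0 = 1,  t_1 = 40,  t_2 = 34,  t_3 = 10,  t_4 = 22,  t_5 = 16,  t_6 = 46,  t_7 = 4,  t_8 = 52,  t_9 = 28,  t_{10} = 40.
Since t_{10} = t_1 = 40, the sequence is eventually periodic: after a pre-period of length 1 it cycles with period 9.
For n ≥ 1, t_n depends only on (n - 1) mod 9. (3193 - 1) mod 9 = 6, so t_{3193} = t_7 = 4.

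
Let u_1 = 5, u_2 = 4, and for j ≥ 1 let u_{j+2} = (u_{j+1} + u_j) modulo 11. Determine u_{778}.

4

Computing terms: u_1 = 5,  u_2 = 4,  u_3 = 9,  u_4 = 2,  u_5 = 0,  u_6 = 2,  u_7 = 2,  u_8 = 4,  u_9 = 6,  u_{10} = 10,  u_{11} = 5,  u_{12} = 4.
The sequence repeats with period 10.
(778 - 1) mod 10 = 7, so u_{778} = u_8 = 4.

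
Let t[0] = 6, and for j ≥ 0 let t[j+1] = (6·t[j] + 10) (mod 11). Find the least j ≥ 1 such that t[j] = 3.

9

We have t[0] = 6,  t[1] = 2,  t[2] = 0,  t[3] = 10,  t[4] = 4,  t[5] = 1,  t[6] = 5,  t[7] = 7,  t[8] = 8,  t[9] = 3,  t[10] = 6.
The sequence repeats with period 10.
The value 3 first appears (with j ≥ 1) at t[9].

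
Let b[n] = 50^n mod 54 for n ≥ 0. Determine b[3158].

We have b[0] = 1, b[1] = 50, b[2] = 16, b[3] = 44, b[4] = 40, b[5] = 2, b[6] = 46, b[7] = 32, b[8] = 34, b[9] = 26, b[10] = 4, b[11] = 38, b[12] = 10, b[13] = 14, b[14] = 52, b[15] = 8, b[16] = 22, b[17] = 20, b[18] = 28, b[19] = 50.
Since b[19] = b[1] = 50, the sequence is eventually periodic: after a pre-period of length 1 it cycles with period 18.
For n ≥ 1, b[n] depends only on (n - 1) mod 18. (3158 - 1) mod 18 = 7, so b[3158] = b[8] = 34.

34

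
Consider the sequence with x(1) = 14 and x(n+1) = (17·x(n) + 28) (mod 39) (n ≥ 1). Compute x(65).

23

x(1) = 14; x(2) = 32; x(3) = 26; x(4) = 2; x(5) = 23; x(6) = 29; x(7) = 14.
The sequence repeats with period 6.
(65 - 1) mod 6 = 4, so x(65) = x(5) = 23.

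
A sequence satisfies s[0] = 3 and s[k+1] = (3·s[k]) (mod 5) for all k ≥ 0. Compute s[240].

3

Computing terms: s[0] = 3, s[1] = 4, s[2] = 2, s[3] = 1, s[4] = 3.
Since s[4] = s[0] = 3, the sequence is periodic with period 4.
(240 - 0) mod 4 = 0, so s[240] = s[0] = 3.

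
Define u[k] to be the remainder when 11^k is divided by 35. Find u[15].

1

u[0] = 1; u[1] = 11; u[2] = 16; u[3] = 1.
Since u[3] = u[0] = 1, the sequence is periodic with period 3.
So u[15] = u[0 + ((15-0) mod 3)] = u[0] = 1.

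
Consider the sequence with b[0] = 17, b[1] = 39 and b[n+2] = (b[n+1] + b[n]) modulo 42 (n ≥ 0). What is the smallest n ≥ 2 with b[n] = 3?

Computing terms: b[0] = 17; b[1] = 39; b[2] = 14; b[3] = 11; b[4] = 25; b[5] = 36; b[6] = 19; b[7] = 13; b[8] = 32; b[9] = 3; b[10] = 35; b[11] = 38; b[12] = 31; b[13] = 27; b[14] = 16; b[15] = 1; b[16] = 17; b[17] = 18; b[18] = 35; b[19] = 11; b[20] = 4; b[21] = 15; b[22] = 19; b[23] = 34; b[24] = 11; b[25] = 3; b[26] = 14; b[27] = 17; b[28] = 31; b[29] = 6; b[30] = 37; b[31] = 1; b[32] = 38; b[33] = 39; b[34] = 35; b[35] = 32; b[36] = 25; b[37] = 15; b[38] = 40; b[39] = 13; b[40] = 11; b[41] = 24; b[42] = 35; b[43] = 17; b[44] = 10; b[45] = 27; b[46] = 37; b[47] = 22; b[48] = 17; b[49] = 39.
Since (b[48], b[49]) = (b[0], b[1]) = (17, 39) (two consecutive terms determine the rest), the sequence is periodic with period 48.
The value 3 first appears (with n ≥ 2) at b[9].

9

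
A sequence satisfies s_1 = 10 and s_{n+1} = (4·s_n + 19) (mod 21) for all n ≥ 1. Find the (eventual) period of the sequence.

Computing terms: s_1 = 10, s_2 = 17, s_3 = 3, s_4 = 10.
Since s_4 = s_1 = 10, the sequence is periodic with period 3.

3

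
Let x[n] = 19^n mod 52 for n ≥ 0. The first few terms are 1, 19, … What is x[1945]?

19

Listing terms: x[0] = 1; x[1] = 19; x[2] = 49; x[3] = 47; x[4] = 9; x[5] = 15; x[6] = 25; x[7] = 7; x[8] = 29; x[9] = 31; x[10] = 17; x[11] = 11; x[12] = 1.
Since x[12] = x[0] = 1, the sequence is periodic with period 12.
So x[1945] = x[0 + ((1945-0) mod 12)] = x[1] = 19.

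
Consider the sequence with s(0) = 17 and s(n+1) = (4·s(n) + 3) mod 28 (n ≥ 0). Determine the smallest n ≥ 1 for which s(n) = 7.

2

s(0) = 17,  s(1) = 15,  s(2) = 7,  s(3) = 3,  s(4) = 15.
Since s(4) = s(1) = 15, the sequence is eventually periodic: after a pre-period of length 1 it cycles with period 3.
The value 7 first appears (with n ≥ 1) at s(2).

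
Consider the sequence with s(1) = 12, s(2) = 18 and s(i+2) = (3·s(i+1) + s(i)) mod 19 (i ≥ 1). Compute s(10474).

s(1) = 12,  s(2) = 18,  s(3) = 9,  s(4) = 7,  s(5) = 11,  s(6) = 2,  s(7) = 17,  s(8) = 15,  s(9) = 5,  s(10) = 11,  s(11) = 0,  s(12) = 11,  s(13) = 14,  s(14) = 15,  s(15) = 2,  s(16) = 2,  s(17) = 8,  s(18) = 7,  s(19) = 10,  s(20) = 18,  s(21) = 7,  s(22) = 1,  s(23) = 10,  s(24) = 12,  s(25) = 8,  s(26) = 17,  s(27) = 2,  s(28) = 4,  s(29) = 14,  s(30) = 8,  s(31) = 0,  s(32) = 8,  s(33) = 5,  s(34) = 4,  s(35) = 17,  s(36) = 17,  s(37) = 11,  s(38) = 12,  s(39) = 9,  s(40) = 1,  s(41) = 12,  s(42) = 18.
The sequence repeats with period 40.
So s(10474) = s(1 + ((10474-1) mod 40)) = s(34) = 4.

4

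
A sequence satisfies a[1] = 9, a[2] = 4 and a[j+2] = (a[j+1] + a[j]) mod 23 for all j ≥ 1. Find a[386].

4

Listing terms: a[1] = 9, a[2] = 4, a[3] = 13, a[4] = 17, a[5] = 7, a[6] = 1, a[7] = 8, a[8] = 9, a[9] = 17, a[10] = 3, a[11] = 20, a[12] = 0, a[13] = 20, a[14] = 20, a[15] = 17, a[16] = 14, a[17] = 8, a[18] = 22, a[19] = 7, a[20] = 6, a[21] = 13, a[22] = 19, a[23] = 9, a[24] = 5, a[25] = 14, a[26] = 19, a[27] = 10, a[28] = 6, a[29] = 16, a[30] = 22, a[31] = 15, a[32] = 14, a[33] = 6, a[34] = 20, a[35] = 3, a[36] = 0, a[37] = 3, a[38] = 3, a[39] = 6, a[40] = 9, a[41] = 15, a[42] = 1, a[43] = 16, a[44] = 17, a[45] = 10, a[46] = 4, a[47] = 14, a[48] = 18, a[49] = 9, a[50] = 4.
Since (a[49], a[50]) = (a[1], a[2]) = (9, 4) (two consecutive terms determine the rest), the sequence is periodic with period 48.
So a[386] = a[1 + ((386-1) mod 48)] = a[2] = 4.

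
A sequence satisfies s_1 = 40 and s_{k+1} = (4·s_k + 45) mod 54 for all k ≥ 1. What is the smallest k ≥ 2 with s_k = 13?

10

We have s_1 = 40; s_2 = 43; s_3 = 1; s_4 = 49; s_5 = 25; s_6 = 37; s_7 = 31; s_8 = 7; s_9 = 19; s_{10} = 13; s_{11} = 43.
Since s_{11} = s_2 = 43, the sequence is eventually periodic: after a pre-period of length 1 it cycles with period 9.
The value 13 first appears (with k ≥ 2) at s_{10}.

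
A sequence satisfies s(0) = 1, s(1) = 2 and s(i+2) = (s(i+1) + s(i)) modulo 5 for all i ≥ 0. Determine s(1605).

3

s(0) = 1; s(1) = 2; s(2) = 3; s(3) = 0; s(4) = 3; s(5) = 3; s(6) = 1; s(7) = 4; s(8) = 0; s(9) = 4; s(10) = 4; s(11) = 3; s(12) = 2; s(13) = 0; s(14) = 2; s(15) = 2; s(16) = 4; s(17) = 1; s(18) = 0; s(19) = 1; s(20) = 1; s(21) = 2.
Since (s(20), s(21)) = (s(0), s(1)) = (1, 2) (two consecutive terms determine the rest), the sequence is periodic with period 20.
So s(1605) = s(0 + ((1605-0) mod 20)) = s(5) = 3.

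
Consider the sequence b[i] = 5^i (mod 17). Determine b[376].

Listing terms: b[0] = 1; b[1] = 5; b[2] = 8; b[3] = 6; b[4] = 13; b[5] = 14; b[6] = 2; b[7] = 10; b[8] = 16; b[9] = 12; b[10] = 9; b[11] = 11; b[12] = 4; b[13] = 3; b[14] = 15; b[15] = 7; b[16] = 1.
Since b[16] = b[0] = 1, the sequence is periodic with period 16.
(376 - 0) mod 16 = 8, so b[376] = b[8] = 16.

16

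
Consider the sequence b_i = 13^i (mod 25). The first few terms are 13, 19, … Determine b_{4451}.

12

b_1 = 13; b_2 = 19; b_3 = 22; b_4 = 11; b_5 = 18; b_6 = 9; b_7 = 17; b_8 = 21; b_9 = 23; b_{10} = 24; b_{11} = 12; b_{12} = 6; b_{13} = 3; b_{14} = 14; b_{15} = 7; b_{16} = 16; b_{17} = 8; b_{18} = 4; b_{19} = 2; b_{20} = 1; b_{21} = 13.
Since b_{21} = b_1 = 13, the sequence is periodic with period 20.
So b_{4451} = b_{1 + ((4451-1) mod 20)} = b_{11} = 12.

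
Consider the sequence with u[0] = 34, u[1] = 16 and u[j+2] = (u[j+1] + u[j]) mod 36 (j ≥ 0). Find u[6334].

16

u[0] = 34; u[1] = 16; u[2] = 14; u[3] = 30; u[4] = 8; u[5] = 2; u[6] = 10; u[7] = 12; u[8] = 22; u[9] = 34; u[10] = 20; u[11] = 18; u[12] = 2; u[13] = 20; u[14] = 22; u[15] = 6; u[16] = 28; u[17] = 34; u[18] = 26; u[19] = 24; u[20] = 14; u[21] = 2; u[22] = 16; u[23] = 18; u[24] = 34; u[25] = 16.
Since (u[24], u[25]) = (u[0], u[1]) = (34, 16) (two consecutive terms determine the rest), the sequence is periodic with period 24.
(6334 - 0) mod 24 = 22, so u[6334] = u[22] = 16.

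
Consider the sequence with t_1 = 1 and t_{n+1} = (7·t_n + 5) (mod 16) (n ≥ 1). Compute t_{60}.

4

t_1 = 1,  t_2 = 12,  t_3 = 9,  t_4 = 4,  t_5 = 1.
Since t_5 = t_1 = 1, the sequence is periodic with period 4.
So t_{60} = t_{1 + ((60-1) mod 4)} = t_4 = 4.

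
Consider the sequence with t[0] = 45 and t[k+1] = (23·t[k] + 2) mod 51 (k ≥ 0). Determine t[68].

18

Computing terms: t[0] = 45,  t[1] = 17,  t[2] = 36,  t[3] = 14,  t[4] = 18,  t[5] = 8,  t[6] = 33,  t[7] = 47,  t[8] = 12,  t[9] = 23,  t[10] = 21,  t[11] = 26,  t[12] = 39,  t[13] = 32,  t[14] = 24,  t[15] = 44,  t[16] = 45.
The sequence repeats with period 16.
(68 - 0) mod 16 = 4, so t[68] = t[4] = 18.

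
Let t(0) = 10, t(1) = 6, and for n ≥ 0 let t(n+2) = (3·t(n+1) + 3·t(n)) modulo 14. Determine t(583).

4

We have t(0) = 10, t(1) = 6, t(2) = 6, t(3) = 8, t(4) = 0, t(5) = 10, t(6) = 2, t(7) = 8, t(8) = 2, t(9) = 2, t(10) = 12, t(11) = 0, t(12) = 8, t(13) = 10, t(14) = 12, t(15) = 10, t(16) = 10, t(17) = 4, t(18) = 0, t(19) = 12, t(20) = 8, t(21) = 4, t(22) = 8, t(23) = 8, t(24) = 6, t(25) = 0, t(26) = 4, t(27) = 12, t(28) = 6, t(29) = 12, t(30) = 12, t(31) = 2, t(32) = 0, t(33) = 6, t(34) = 4, t(35) = 2, t(36) = 4, t(37) = 4, t(38) = 10, t(39) = 0, t(40) = 2, t(41) = 6, t(42) = 10, t(43) = 6.
Since (t(42), t(43)) = (t(0), t(1)) = (10, 6) (two consecutive terms determine the rest), the sequence is periodic with period 42.
(583 - 0) mod 42 = 37, so t(583) = t(37) = 4.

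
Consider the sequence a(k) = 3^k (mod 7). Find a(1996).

4

We have a(0) = 1, a(1) = 3, a(2) = 2, a(3) = 6, a(4) = 4, a(5) = 5, a(6) = 1.
The sequence repeats with period 6.
(1996 - 0) mod 6 = 4, so a(1996) = a(4) = 4.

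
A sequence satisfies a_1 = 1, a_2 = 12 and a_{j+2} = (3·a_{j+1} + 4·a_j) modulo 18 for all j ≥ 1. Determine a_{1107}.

4

Listing terms: a_1 = 1; a_2 = 12; a_3 = 4; a_4 = 6; a_5 = 16; a_6 = 0; a_7 = 10; a_8 = 12; a_9 = 4.
Since (a_8, a_9) = (a_2, a_3) = (12, 4) (two consecutive terms determine the rest), the sequence is eventually periodic: after a pre-period of length 1 it cycles with period 6.
For j ≥ 2, a_j depends only on (j - 2) mod 6. (1107 - 2) mod 6 = 1, so a_{1107} = a_3 = 4.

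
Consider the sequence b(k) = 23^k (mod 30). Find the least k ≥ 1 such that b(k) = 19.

We have b(0) = 1,  b(1) = 23,  b(2) = 19,  b(3) = 17,  b(4) = 1.
The sequence repeats with period 4.
The value 19 first appears (with k ≥ 1) at b(2).

2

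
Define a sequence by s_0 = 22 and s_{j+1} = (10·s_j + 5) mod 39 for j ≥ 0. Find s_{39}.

13

We have s_0 = 22, s_1 = 30, s_2 = 32, s_3 = 13, s_4 = 18, s_5 = 29, s_6 = 22.
Since s_6 = s_0 = 22, the sequence is periodic with period 6.
(39 - 0) mod 6 = 3, so s_{39} = s_3 = 13.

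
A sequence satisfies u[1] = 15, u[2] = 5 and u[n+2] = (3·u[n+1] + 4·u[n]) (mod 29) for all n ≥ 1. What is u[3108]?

19

Computing terms: u[1] = 15, u[2] = 5, u[3] = 17, u[4] = 13, u[5] = 20, u[6] = 25, u[7] = 10, u[8] = 14, u[9] = 24, u[10] = 12, u[11] = 16, u[12] = 9, u[13] = 4, u[14] = 19, u[15] = 15, u[16] = 5.
Since (u[15], u[16]) = (u[1], u[2]) = (15, 5) (two consecutive terms determine the rest), the sequence is periodic with period 14.
(3108 - 1) mod 14 = 13, so u[3108] = u[14] = 19.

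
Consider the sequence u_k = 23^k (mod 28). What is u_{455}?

Listing terms: u_0 = 1, u_1 = 23, u_2 = 25, u_3 = 15, u_4 = 9, u_5 = 11, u_6 = 1.
The sequence repeats with period 6.
So u_{455} = u_{0 + ((455-0) mod 6)} = u_5 = 11.

11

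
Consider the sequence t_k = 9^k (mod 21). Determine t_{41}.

18

Computing terms: t_1 = 9; t_2 = 18; t_3 = 15; t_4 = 9.
The sequence repeats with period 3.
So t_{41} = t_{1 + ((41-1) mod 3)} = t_2 = 18.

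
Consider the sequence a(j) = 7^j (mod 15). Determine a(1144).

Computing terms: a(1) = 7, a(2) = 4, a(3) = 13, a(4) = 1, a(5) = 7.
The sequence repeats with period 4.
(1144 - 1) mod 4 = 3, so a(1144) = a(4) = 1.

1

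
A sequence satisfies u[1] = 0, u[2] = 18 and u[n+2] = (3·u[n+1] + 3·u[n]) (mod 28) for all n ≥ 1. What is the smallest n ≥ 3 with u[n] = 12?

We have u[1] = 0, u[2] = 18, u[3] = 26, u[4] = 20, u[5] = 26, u[6] = 26, u[7] = 16, u[8] = 14, u[9] = 6, u[10] = 4, u[11] = 2, u[12] = 18, u[13] = 4, u[14] = 10, u[15] = 14, u[16] = 16, u[17] = 6, u[18] = 10, u[19] = 20, u[20] = 6, u[21] = 22, u[22] = 0, u[23] = 10, u[24] = 2, u[25] = 8, u[26] = 2, u[27] = 2, u[28] = 12, u[29] = 14, u[30] = 22, u[31] = 24, u[32] = 26, u[33] = 10, u[34] = 24, u[35] = 18, u[36] = 14, u[37] = 12, u[38] = 22, u[39] = 18, u[40] = 8, u[41] = 22, u[42] = 6, u[43] = 0, u[44] = 18.
The sequence repeats with period 42.
The value 12 first appears (with n ≥ 3) at u[28].

28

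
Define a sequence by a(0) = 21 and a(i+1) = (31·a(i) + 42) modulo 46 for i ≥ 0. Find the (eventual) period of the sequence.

Computing terms: a(0) = 21,  a(1) = 3,  a(2) = 43,  a(3) = 41,  a(4) = 25,  a(5) = 35,  a(6) = 23,  a(7) = 19,  a(8) = 33,  a(9) = 7,  a(10) = 29,  a(11) = 21.
The sequence repeats with period 11.

11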